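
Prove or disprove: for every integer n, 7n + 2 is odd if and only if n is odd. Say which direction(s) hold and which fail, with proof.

Forward direction. Suppose 7n + 2 is odd. Since 7 is odd, 7n and n have the same parity, so 7n + 2 ≡ n + 2 (mod 2). As 2 is even, 7n + 2 is odd exactly when n is odd. Thus n is odd.

Converse. Suppose n is odd; write n = 2j + 1. Then 7n + 2 = 7·(2j + 1) + 2 = 2·7j + 9, which is odd.

Both implications hold.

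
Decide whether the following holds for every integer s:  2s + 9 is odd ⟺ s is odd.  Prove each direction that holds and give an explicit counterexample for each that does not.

Only the converse holds.

[⇒] This fails: take s = 6. Then 2s + 9 = 21, which is odd, yet s = 6 is even, not odd.

[⇐] Suppose s is odd. Since 2 is even, 2s is even for every s, so 2s + 9 has the same parity as 9, which is odd. Hence 2s + 9 is odd.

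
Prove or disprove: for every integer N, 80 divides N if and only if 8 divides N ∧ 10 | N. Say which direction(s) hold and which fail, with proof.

(⇒) holds; (⇐) fails.

Forward direction. If 80 ∣ N, write N = 80q. Since 80 = 10·8, N = 8·(10q), so 8 ∣ N; and since 80 = 8·10, N = 10·(8q), so 10 ∣ N.

Converse. This fails: take N = 40. Both 8 ∣ 40 and 10 ∣ 40, yet 40 is not a multiple of 80 (since 40 = 0·80 + 40), so 80 ∤ 40.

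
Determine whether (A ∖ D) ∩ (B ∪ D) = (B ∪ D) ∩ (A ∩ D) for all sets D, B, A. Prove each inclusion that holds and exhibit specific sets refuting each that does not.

(⊆) fails and (⊇) fails.

(⟹) This inclusion fails. Take D = ∅, B = {1}, A = {1}; then 1 ∈ (A ∖ D) ∩ (B ∪ D) but 1 ∉ (B ∪ D) ∩ (A ∩ D).

(⟸) This inclusion fails. Take D = {1}, B = ∅, A = {1}; then 1 ∈ (B ∪ D) ∩ (A ∩ D) but 1 ∉ (A ∖ D) ∩ (B ∪ D).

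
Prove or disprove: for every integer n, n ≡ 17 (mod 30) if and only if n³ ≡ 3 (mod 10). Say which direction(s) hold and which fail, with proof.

(⟹) Suppose n ≡ 17 (mod 30). Then n³ ≡ 17³ = 4913 (mod 30), and since 10 ∣ 30, also n³ ≡ 3 (mod 10).

(⟸) This fails: take n = 7. Then 7³ = 343 ≡ 3 (mod 10), yet 7 ≡ 7 (mod 30), not 17.

Not equivalent: only (⇒) holds.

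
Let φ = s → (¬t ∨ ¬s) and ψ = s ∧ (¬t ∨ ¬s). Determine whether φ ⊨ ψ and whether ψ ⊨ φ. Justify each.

(⇒) This fails. Under t = F, s = F, the left side is true but the right side is false.

(⇐) Assume the antecedent. If t is true, the antecedent cannot hold. If t is false, s → (¬t ∨ ¬s) reduces to true regardless of the other variables. Either way s → (¬t ∨ ¬s) holds.

Only the converse holds.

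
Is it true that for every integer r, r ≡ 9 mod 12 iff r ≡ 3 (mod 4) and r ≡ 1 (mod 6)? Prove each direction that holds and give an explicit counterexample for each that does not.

(⇒) fails and (⇐) fails.

(⇒) This fails: r = 9 gives 9 ≡ 9 (mod 12) but 9 ≡ 1 (mod 4), so the conjunction on the right does not hold.

(⇐) This fails: r = 7 satisfies both congruences on the right (7 ≡ 3 mod 4 and 7 ≡ 1 mod 6) yet 7 ≡ 7 (mod 12), not 9.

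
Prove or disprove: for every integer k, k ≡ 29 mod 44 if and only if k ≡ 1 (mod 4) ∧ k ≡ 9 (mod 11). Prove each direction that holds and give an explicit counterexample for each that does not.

[⇒] This fails: k = 29 gives 29 ≡ 29 (mod 44) but 29 ≡ 7 (mod 11), so the conjunction on the right does not hold.

[⇐] This fails: k = 9 satisfies both congruences on the right (9 ≡ 1 mod 4 and 9 ≡ 9 mod 11) yet 9 ≡ 9 (mod 44), not 29.

Neither direction holds.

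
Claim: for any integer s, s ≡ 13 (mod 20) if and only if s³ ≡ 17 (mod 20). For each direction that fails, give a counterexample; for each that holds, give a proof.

Both directions hold; the statement is true.

Converse. Suppose s³ ≡ 17 (mod 20). The only residue r in {0, …, 19} with r³ ≡ 17 (mod 20) is r = 13, so s ≡ 13 (mod 20).

Forward direction. Suppose s ≡ 13 (mod 20). Write s = 20j + 13. Then (20j + 13)³ = 8000j³ + 15600j² + 10140j + 2197 = 20(400j³ + 780j² + 507j + 109) + 17, so s³ ≡ 17 (mod 20).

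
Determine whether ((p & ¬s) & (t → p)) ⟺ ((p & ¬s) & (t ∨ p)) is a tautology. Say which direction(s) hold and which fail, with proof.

Equivalent; both directions hold.

(→) Assume the antecedent. If s is true, the antecedent cannot hold. If s is false, the antecedent forces (s = F, p = T, t = F) or (s = F, p = T, t = T), and (p & ¬s) & (t ∨ p) holds there. Either way (p & ¬s) & (t ∨ p) holds.

(←) Assume the antecedent. If s is true, the antecedent cannot hold. If s is false, the antecedent forces (s = F, p = T, t = F) or (s = F, p = T, t = T), and (p & ¬s) & (t → p) holds there. Either way (p & ¬s) & (t → p) holds.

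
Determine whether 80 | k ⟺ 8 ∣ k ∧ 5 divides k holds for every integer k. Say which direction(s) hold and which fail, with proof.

Only the forward implication holds.

[⇐] This fails: take k = 40. Both 8 ∣ 40 and 5 ∣ 40, yet 40 is not a multiple of 80 (since 40 = 0·80 + 40), so 80 ∤ 40.

[⇒] If 80 ∣ k, write k = 80q. Since 80 = 10·8, k = 8·(10q), so 8 ∣ k; and since 80 = 16·5, k = 5·(16q), so 5 ∣ k.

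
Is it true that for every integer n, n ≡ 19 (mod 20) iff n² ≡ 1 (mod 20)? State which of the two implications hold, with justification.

(←) This fails: take n = 1. Then 1² = 1 ≡ 1 (mod 20), yet 1 ≡ 1 (mod 20), not 19.

(→) Suppose n ≡ 19 (mod 20). Write n = 20j + 19. Then (20j + 19)² = 400j² + 760j + 361 = 20(20j² + 38j + 18) + 1, so n² ≡ 1 (mod 20).

The forward direction holds; the converse fails.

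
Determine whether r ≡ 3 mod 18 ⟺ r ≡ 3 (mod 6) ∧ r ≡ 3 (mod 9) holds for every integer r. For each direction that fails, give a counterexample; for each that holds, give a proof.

Equivalent; both directions hold.

(⇐) If r ≡ 3 (mod 6) and r ≡ 3 (mod 9), then by the Chinese remainder theorem r ≡ 3 (mod 18). This is exactly r ≡ 3 (mod 18).

(⇒) Suppose r ≡ 3 (mod 18); write r = 18j + 3. Since 6 ∣ 18, reducing mod 6 gives r ≡ 3 (mod 6); since 9 ∣ 18, reducing mod 9 gives r ≡ 3 (mod 9).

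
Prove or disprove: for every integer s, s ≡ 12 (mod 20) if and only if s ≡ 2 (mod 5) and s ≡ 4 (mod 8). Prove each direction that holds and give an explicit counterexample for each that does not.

(→) This fails: s = 32 gives 32 ≡ 12 (mod 20) but 32 ≡ 0 (mod 8), so the conjunction on the right does not hold.

(←) Conversely, if s ≡ 2 (mod 5) and s ≡ 4 (mod 8), then by the Chinese remainder theorem s ≡ 12 (mod 40). Since 12 ≡ 12 (mod 20) and 20 ∣ 40, we get s ≡ 12 (mod 20).

Only the converse holds.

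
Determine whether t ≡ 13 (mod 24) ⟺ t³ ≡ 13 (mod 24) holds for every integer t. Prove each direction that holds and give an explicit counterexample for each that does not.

Equivalent; both directions hold.

[⇒] Suppose t ≡ 13 (mod 24). Write t = 24j + 13. Then (24j + 13)³ = 13824j³ + 22464j² + 12168j + 2197 = 24(576j³ + 936j² + 507j + 91) + 13, so t³ ≡ 13 (mod 24).

[⇐] Conversely, suppose t³ ≡ 13 (mod 24). The only residue r in {0, …, 23} with r³ ≡ 13 (mod 24) is r = 13, so t ≡ 13 (mod 24).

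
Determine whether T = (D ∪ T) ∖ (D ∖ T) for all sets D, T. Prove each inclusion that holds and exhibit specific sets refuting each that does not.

Both inclusions hold; the sets are equal.

Forward inclusion. Let x ∈ T. Then either x ∈ T and x ∉ D; or x ∈ D ∩ T. In each case x ∈ (D ∪ T) ∖ (D ∖ T), so T ⊆ (D ∪ T) ∖ (D ∖ T).

Reverse inclusion. Let x ∈ (D ∪ T) ∖ (D ∖ T). Then either x ∈ T and x ∉ D; or x ∈ D ∩ T. In each case x ∈ T, so (D ∪ T) ∖ (D ∖ T) ⊆ T.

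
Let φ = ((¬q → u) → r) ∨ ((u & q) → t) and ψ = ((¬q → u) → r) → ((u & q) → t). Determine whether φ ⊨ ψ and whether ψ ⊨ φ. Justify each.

(→) This fails. Under r = T, t = F, u = T, q = T, the left side is true but the right side is false.

(←) This fails. Under r = F, t = F, u = T, q = T, the left side is false but the right side is true.

Neither direction holds.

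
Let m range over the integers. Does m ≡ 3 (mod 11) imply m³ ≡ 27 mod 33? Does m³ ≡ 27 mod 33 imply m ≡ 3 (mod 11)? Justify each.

The forward direction fails; the converse holds.

(⟹) This fails: take m = 14. Then 14 ≡ 3 (mod 11), but 14³ = 2744 ≡ 5 (mod 33), not 27.

(⟸) Conversely, the residues r modulo 33 with r³ ≡ 27 (mod 33) are exactly {3}, and each is ≡ 3 (mod 11).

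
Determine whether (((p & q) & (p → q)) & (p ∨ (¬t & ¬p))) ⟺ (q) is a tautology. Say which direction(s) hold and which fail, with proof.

The forward direction holds; the converse fails.

Forward direction. Assume the antecedent. If q is true, q reduces to true regardless of the other variables. If q is false, the antecedent cannot hold. Either way q holds.

Converse. This fails. Under q = T, t = F, p = F, the left side is false but the right side is true.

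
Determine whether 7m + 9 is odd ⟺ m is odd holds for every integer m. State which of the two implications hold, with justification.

(→) This fails: m = 6 gives 7m + 9 = 51, which is odd, but 6 is even, not odd.

(←) This also fails: m = 5 is odd, but 7m + 9 = 44 is even, not odd.

(⇒) fails and (⇐) fails.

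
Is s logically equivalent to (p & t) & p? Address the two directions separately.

Neither implication holds.

[⇒] This fails. Under s = T, t = F, p = F, the left side is true but the right side is false.

[⇐] This fails. Under s = F, t = T, p = T, the left side is false but the right side is true.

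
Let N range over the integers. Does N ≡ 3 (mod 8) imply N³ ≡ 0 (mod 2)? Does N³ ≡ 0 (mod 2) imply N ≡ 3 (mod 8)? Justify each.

(⟹) This fails: take N = 3. Then 3 ≡ 3 (mod 8), but 3³ = 27 ≡ 1 (mod 2), not 0.

(⟸) This fails: take N = 0. Then 0³ = 0 ≡ 0 (mod 2), yet 0 ≡ 0 (mod 8), not 3.

Both directions fail.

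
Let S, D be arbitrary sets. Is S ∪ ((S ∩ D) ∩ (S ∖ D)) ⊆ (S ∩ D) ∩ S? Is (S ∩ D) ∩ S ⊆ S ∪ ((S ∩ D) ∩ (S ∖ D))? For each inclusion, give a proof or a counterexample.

The sets are not equal: only the reverse inclusion holds.

(⊆) This inclusion fails. Take S = {1}, D = ∅; then 1 ∈ S ∪ ((S ∩ D) ∩ (S ∖ D)) but 1 ∉ (S ∩ D) ∩ S.

(⊇) Let x ∈ (S ∩ D) ∩ S. Then x ∈ S ∩ D, from which x ∈ S ∪ ((S ∩ D) ∩ (S ∖ D)).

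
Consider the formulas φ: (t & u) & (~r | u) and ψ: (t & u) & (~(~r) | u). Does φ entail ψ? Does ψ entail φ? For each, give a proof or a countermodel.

[⇐] Assume the antecedent. If t is true, the antecedent forces (t = T, u = T, r = F) or (t = T, u = T, r = T), and (t & u) & (~r | u) holds there. If t is false, the antecedent cannot hold. Either way (t & u) & (~r | u) holds.

[⇒] Assume the antecedent. If t is true, the antecedent forces (t = T, u = T, r = F) or (t = T, u = T, r = T), and (t & u) & (~(~r) | u) holds there. If t is false, the antecedent cannot hold. Either way (t & u) & (~(~r) | u) holds.

Both directions hold; the statement is true.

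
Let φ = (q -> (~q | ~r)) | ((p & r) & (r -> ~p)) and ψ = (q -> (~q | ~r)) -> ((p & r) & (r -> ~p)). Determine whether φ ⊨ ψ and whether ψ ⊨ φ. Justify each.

Forward direction. This fails. Under p = F, r = F, q = F, the left side is true but the right side is false.

Converse. This fails. Under p = F, r = T, q = T, the left side is false but the right side is true.

Both directions fail.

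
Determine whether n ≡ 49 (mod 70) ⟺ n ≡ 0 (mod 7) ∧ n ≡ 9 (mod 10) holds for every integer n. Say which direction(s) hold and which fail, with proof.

The biconditional holds.

[⇒] Suppose n ≡ 49 (mod 70); write n = 70j + 49. Since 7 ∣ 70, reducing mod 7 gives n ≡ 49 ≡ 0 (mod 7); since 10 ∣ 70, reducing mod 10 gives n ≡ 49 ≡ 9 (mod 10).

[⇐] Conversely, if n ≡ 0 (mod 7) and n ≡ 9 (mod 10), then by the Chinese remainder theorem n ≡ 49 (mod 70). This is exactly n ≡ 49 (mod 70).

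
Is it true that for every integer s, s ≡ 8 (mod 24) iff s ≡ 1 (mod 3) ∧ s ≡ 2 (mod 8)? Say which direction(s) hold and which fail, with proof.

Neither implication holds.

[⇒] This fails: s = 8 gives 8 ≡ 8 (mod 24) but 8 ≡ 2 (mod 3), so the conjunction on the right does not hold.

[⇐] This fails: s = 10 satisfies both congruences on the right (10 ≡ 1 mod 3 and 10 ≡ 2 mod 8) yet 10 ≡ 10 (mod 24), not 8.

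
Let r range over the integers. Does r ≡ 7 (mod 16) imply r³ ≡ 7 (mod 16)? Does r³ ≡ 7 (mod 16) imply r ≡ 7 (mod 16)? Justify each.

Equivalent; both directions hold.

(⟹) Suppose r ≡ 7 (mod 16). Write r = 16j + 7. Then (16j + 7)³ = 4096j³ + 5376j² + 2352j + 343 = 16(256j³ + 336j² + 147j + 21) + 7, so r³ ≡ 7 (mod 16).

(⟸) Conversely, suppose r³ ≡ 7 (mod 16). The only residue r in {0, …, 15} with r³ ≡ 7 (mod 16) is r = 7, so r ≡ 7 (mod 16).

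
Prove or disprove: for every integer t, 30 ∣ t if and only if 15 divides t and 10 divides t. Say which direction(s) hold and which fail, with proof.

Both directions hold.

(→) If 30 ∣ t, write t = 30q. Since 30 = 2·15, t = 15·(2q), so 15 ∣ t; and since 30 = 3·10, t = 10·(3q), so 10 ∣ t.

(←) Suppose 15 ∣ t and 10 ∣ t. Any common multiple of 15 and 10 is a multiple of their lcm; here lcm(15, 10) = 15·10/gcd(15, 10) = 150/5 = 30, so 30 ∣ t.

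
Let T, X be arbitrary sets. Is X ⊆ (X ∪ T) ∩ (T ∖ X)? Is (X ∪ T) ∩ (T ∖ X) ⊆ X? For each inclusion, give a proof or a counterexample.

(⟹) This inclusion fails. Take T = ∅, X = {1}; then 1 ∈ X but 1 ∉ (X ∪ T) ∩ (T ∖ X).

(⟸) This inclusion fails. Take T = {1}, X = ∅; then 1 ∈ (X ∪ T) ∩ (T ∖ X) but 1 ∉ X.

(⊆) fails and (⊇) fails.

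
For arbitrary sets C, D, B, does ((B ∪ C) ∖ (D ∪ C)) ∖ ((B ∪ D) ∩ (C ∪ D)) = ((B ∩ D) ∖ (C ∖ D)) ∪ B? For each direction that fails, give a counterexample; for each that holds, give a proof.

Only the forward inclusion holds.

Forward inclusion. Let x ∈ ((B ∪ C) ∖ (D ∪ C)) ∖ ((B ∪ D) ∩ (C ∪ D)). Then x ∈ B and x ∉ C, D, from which x ∈ ((B ∩ D) ∖ (C ∖ D)) ∪ B.

Reverse inclusion. This inclusion fails. Take C = {1}, D = ∅, B = {1}; then 1 ∈ ((B ∩ D) ∖ (C ∖ D)) ∪ B but 1 ∉ ((B ∪ C) ∖ (D ∪ C)) ∖ ((B ∪ D) ∩ (C ∪ D)).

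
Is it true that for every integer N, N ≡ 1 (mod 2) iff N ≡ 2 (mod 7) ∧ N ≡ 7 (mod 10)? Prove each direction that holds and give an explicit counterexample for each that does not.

Forward direction. This fails: N = 1 gives 1 ≡ 1 (mod 2) but 1 ≡ 1 (mod 7), so the conjunction on the right does not hold.

Converse. If N ≡ 2 (mod 7) and N ≡ 7 (mod 10), then by the Chinese remainder theorem N ≡ 37 (mod 70). Since 37 ≡ 1 (mod 2) and 2 ∣ 70, we get N ≡ 1 (mod 2).

Only the reverse direction holds.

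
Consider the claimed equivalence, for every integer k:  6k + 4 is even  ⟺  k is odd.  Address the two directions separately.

Only the converse holds.

(→) This fails: take k = 0. Then 6k + 4 = 4, which is even, yet k = 0 is even, not odd.

(←) Suppose k is odd. Since 6 is even, 6k is even for every k, so 6k + 4 has the same parity as 4, which is even. Hence 6k + 4 is even.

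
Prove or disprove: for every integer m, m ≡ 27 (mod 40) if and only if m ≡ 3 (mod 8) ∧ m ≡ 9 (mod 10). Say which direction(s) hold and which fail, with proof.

(⟹) This fails: m = 27 gives 27 ≡ 27 (mod 40) but 27 ≡ 7 (mod 10), so the conjunction on the right does not hold.

(⟸) This fails: m = 19 satisfies both congruences on the right (19 ≡ 3 mod 8 and 19 ≡ 9 mod 10) yet 19 ≡ 19 (mod 40), not 27.

Neither implication holds.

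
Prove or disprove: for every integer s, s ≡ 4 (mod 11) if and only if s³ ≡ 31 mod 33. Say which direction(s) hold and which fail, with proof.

Only the converse holds.

Forward direction. This fails: take s = 15. Then 15 ≡ 4 (mod 11), but 15³ = 3375 ≡ 9 (mod 33), not 31.

Converse. The residues r modulo 33 with r³ ≡ 31 (mod 33) are exactly {4}, and each is ≡ 4 (mod 11).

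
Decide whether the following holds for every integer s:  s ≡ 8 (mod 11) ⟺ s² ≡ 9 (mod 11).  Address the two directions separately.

(⇒) holds; (⇐) fails.

[⇐] This fails: take s = 3. Then 3² = 9 ≡ 9 (mod 11), yet 3 ≡ 3 (mod 11), not 8.

[⇒] Suppose s ≡ 8 (mod 11). Write s = 11j + 8. Then (11j + 8)² = 121j² + 176j + 64 = 11(11j² + 16j + 5) + 9, so s² ≡ 9 (mod 11).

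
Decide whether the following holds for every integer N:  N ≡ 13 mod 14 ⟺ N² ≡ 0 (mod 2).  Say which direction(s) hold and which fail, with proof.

Neither direction holds.

[⇒] This fails: take N = 13. Then 13 ≡ 13 (mod 14), but 13² = 169 ≡ 1 (mod 2), not 0.

[⇐] This fails: take N = 0. Then 0² = 0 ≡ 0 (mod 2), yet 0 ≡ 0 (mod 14), not 13.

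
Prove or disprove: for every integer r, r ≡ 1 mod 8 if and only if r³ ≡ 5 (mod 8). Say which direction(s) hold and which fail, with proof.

(⟹) This fails: take r = 1. Then 1 ≡ 1 (mod 8), but 1³ = 1 ≡ 1 (mod 8), not 5.

(⟸) This fails: take r = 5. Then 5³ = 125 ≡ 5 (mod 8), yet 5 ≡ 5 (mod 8), not 1.

Neither implication holds.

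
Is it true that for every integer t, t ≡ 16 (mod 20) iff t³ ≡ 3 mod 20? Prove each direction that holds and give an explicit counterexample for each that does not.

Neither implication holds.

(⇒) This fails: take t = 16. Then 16 ≡ 16 (mod 20), but 16³ = 4096 ≡ 16 (mod 20), not 3.

(⇐) This fails: take t = 7. Then 7³ = 343 ≡ 3 (mod 20), yet 7 ≡ 7 (mod 20), not 16.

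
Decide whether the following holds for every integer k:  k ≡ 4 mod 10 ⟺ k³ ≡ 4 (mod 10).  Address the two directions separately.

Both implications hold.

(→) Suppose k ≡ 4 mod 10. Write k = 10j + 4. Then (10j + 4)³ = 1000j³ + 1200j² + 480j + 64 = 10(100j³ + 120j² + 48j + 6) + 4, so k³ ≡ 4 (mod 10).

(←) Conversely, suppose k³ ≡ 4 (mod 10). The only residue r in {0, …, 9} with r³ ≡ 4 (mod 10) is r = 4, so k ≡ 4 (mod 10).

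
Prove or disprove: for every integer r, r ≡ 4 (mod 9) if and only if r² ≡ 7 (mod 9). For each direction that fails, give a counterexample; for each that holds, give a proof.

(→) Suppose r ≡ 4 (mod 9). Write r = 9j + 4. Then (9j + 4)² = 81j² + 72j + 16 = 9(9j² + 8j + 1) + 7, so r² ≡ 7 (mod 9).

(←) This fails: take r = 5. Then 5² = 25 ≡ 7 (mod 9), yet 5 ≡ 5 (mod 9), not 4.

Only the forward direction holds.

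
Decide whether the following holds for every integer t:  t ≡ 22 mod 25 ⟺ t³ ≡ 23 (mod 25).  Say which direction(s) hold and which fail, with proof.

Both implications hold.

Forward direction. Suppose t ≡ 22 mod 25. Write t = 25j + 22. Then (25j + 22)³ = 15625j³ + 41250j² + 36300j + 10648 = 25(625j³ + 1650j² + 1452j + 425) + 23, so t³ ≡ 23 (mod 25).

Converse. Suppose t³ ≡ 23 (mod 25). The only residue r in {0, …, 24} with r³ ≡ 23 (mod 25) is r = 22, so t ≡ 22 (mod 25).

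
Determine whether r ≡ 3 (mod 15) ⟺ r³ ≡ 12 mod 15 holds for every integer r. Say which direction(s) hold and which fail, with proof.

(⇒) Suppose r ≡ 3 (mod 15). Write r = 15j + 3. Then (15j + 3)³ = 3375j³ + 2025j² + 405j + 27 = 15(225j³ + 135j² + 27j + 1) + 12, so r³ ≡ 12 (mod 15).

(⇐) Conversely, suppose r³ ≡ 12 (mod 15). The only residue r in {0, …, 14} with r³ ≡ 12 (mod 15) is r = 3, so r ≡ 3 (mod 15).

Both implications hold.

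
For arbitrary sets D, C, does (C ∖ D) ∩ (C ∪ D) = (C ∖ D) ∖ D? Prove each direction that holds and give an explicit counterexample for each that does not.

(⟹) Let x ∈ (C ∖ D) ∩ (C ∪ D). Then x ∈ C and x ∉ D, from which x ∈ (C ∖ D) ∖ D.

(⟸) Let x ∈ (C ∖ D) ∖ D. Then x ∈ C and x ∉ D, from which x ∈ (C ∖ D) ∩ (C ∪ D).

The two sets are equal.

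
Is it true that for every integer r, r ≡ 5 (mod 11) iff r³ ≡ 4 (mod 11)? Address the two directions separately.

[⇒] Suppose r ≡ 5 (mod 11). Write r = 11j + 5. Then (11j + 5)³ = 1331j³ + 1815j² + 825j + 125 = 11(121j³ + 165j² + 75j + 11) + 4, so r³ ≡ 4 (mod 11).

[⇐] Conversely, suppose r³ ≡ 4 (mod 11). The only residue r in {0, …, 10} with r³ ≡ 4 (mod 11) is r = 5, so r ≡ 5 (mod 11).

Both directions hold.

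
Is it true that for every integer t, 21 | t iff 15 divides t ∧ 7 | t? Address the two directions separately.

(⟹) This fails: take t = 21. Certainly 21 ∣ 21, but 15 ∤ 21.

(⟸) Suppose 15 ∣ t and 7 ∣ t. Any common multiple of 15 and 7 is a multiple of their lcm; here gcd(15, 7) = 1, so lcm(15, 7) = 15·7 = 105, so 105 ∣ t. Since 21 ∣ 105, it follows that 21 ∣ t.

(⇒) fails; (⇐) holds.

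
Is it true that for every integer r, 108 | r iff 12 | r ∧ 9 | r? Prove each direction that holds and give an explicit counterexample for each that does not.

Only the forward direction holds.

(⟹) If 108 ∣ r, write r = 108q. Since 108 = 9·12, r = 12·(9q), so 12 ∣ r; and since 108 = 12·9, r = 9·(12q), so 9 ∣ r.

(⟸) This fails: take r = 36. Both 12 ∣ 36 and 9 ∣ 36, yet 36 is not a multiple of 108 (since 36 = 0·108 + 36), so 108 ∤ 36.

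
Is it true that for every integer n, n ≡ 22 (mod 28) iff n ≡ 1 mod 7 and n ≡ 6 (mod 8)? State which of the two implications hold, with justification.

Only the reverse direction holds.

(→) This fails: n = 50 gives 50 ≡ 22 (mod 28) but 50 ≡ 2 (mod 8), so the conjunction on the right does not hold.

(←) Conversely, if n ≡ 1 (mod 7) and n ≡ 6 (mod 8), then by the Chinese remainder theorem n ≡ 22 (mod 56). Since 22 ≡ 22 (mod 28) and 28 ∣ 56, we get n ≡ 22 (mod 28).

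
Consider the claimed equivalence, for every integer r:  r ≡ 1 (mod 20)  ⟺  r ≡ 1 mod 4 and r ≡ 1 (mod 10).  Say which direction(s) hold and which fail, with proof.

Both directions hold; the statement is true.

Forward direction. Suppose r ≡ 1 (mod 20); write r = 20j + 1. Since 4 ∣ 20, reducing mod 4 gives r ≡ 1 (mod 4); since 10 ∣ 20, reducing mod 10 gives r ≡ 1 (mod 10).

Converse. If r ≡ 1 (mod 4) and r ≡ 1 (mod 10), then by the Chinese remainder theorem r ≡ 1 (mod 20). This is exactly r ≡ 1 (mod 20).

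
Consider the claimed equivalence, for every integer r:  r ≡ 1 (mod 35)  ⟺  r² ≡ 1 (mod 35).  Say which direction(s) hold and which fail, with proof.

Only the forward implication holds.

(⟹) Suppose r ≡ 1 (mod 35). Write r = 35j + 1. Then (35j + 1)² = 1225j² + 70j + 1 = 35(35j² + 2j) + 1, so r² ≡ 1 (mod 35).

(⟸) This fails: take r = 6. Then 6² = 36 ≡ 1 (mod 35), yet 6 ≡ 6 (mod 35), not 1.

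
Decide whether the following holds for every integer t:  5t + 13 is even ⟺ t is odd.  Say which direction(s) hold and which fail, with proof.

(⟸) Suppose t is odd; write t = 2j + 1. Then 5t + 13 = 5·(2j + 1) + 13 = 2·5j + 18, which is even.

(⟹) Suppose 5t + 13 is even. Since 5 is odd, 5t and t have the same parity, so 5t + 13 ≡ t + 13 (mod 2). As 13 is odd, 5t + 13 is even exactly when t is odd. Thus t is odd.

The biconditional holds.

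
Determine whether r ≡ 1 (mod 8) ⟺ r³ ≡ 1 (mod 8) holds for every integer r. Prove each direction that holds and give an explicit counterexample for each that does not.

Both implications hold.

Forward direction. Suppose r ≡ 1 (mod 8). Write r = 8j + 1. Then (8j + 1)³ = 512j³ + 192j² + 24j + 1 = 8(64j³ + 24j² + 3j) + 1, so r³ ≡ 1 (mod 8).

Converse. Suppose r³ ≡ 1 (mod 8). The only residue r in {0, …, 7} with r³ ≡ 1 (mod 8) is r = 1, so r ≡ 1 (mod 8).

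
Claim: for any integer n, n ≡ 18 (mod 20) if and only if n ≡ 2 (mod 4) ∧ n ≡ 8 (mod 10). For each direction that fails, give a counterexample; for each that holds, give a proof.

(←) If n ≡ 2 (mod 4) and n ≡ 8 (mod 10), then by the Chinese remainder theorem n ≡ 18 (mod 20). This is exactly n ≡ 18 (mod 20).

(→) Suppose n ≡ 18 (mod 20); write n = 20j + 18. Since 4 ∣ 20, reducing mod 4 gives n ≡ 18 ≡ 2 (mod 4); since 10 ∣ 20, reducing mod 10 gives n ≡ 18 ≡ 8 (mod 10).

Both directions hold; the statement is true.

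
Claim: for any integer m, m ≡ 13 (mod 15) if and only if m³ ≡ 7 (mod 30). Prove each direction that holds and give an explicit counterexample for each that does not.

(←) The residues r modulo 30 with r³ ≡ 7 (mod 30) are exactly {13}, and each is ≡ 13 (mod 15).

(→) This fails: take m = 28. Then 28 ≡ 13 (mod 15), but 28³ = 21952 ≡ 22 (mod 30), not 7.

Only the converse holds.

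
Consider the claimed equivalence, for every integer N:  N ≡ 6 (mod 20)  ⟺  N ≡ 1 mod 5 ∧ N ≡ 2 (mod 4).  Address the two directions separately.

[⇐] If N ≡ 1 (mod 5) and N ≡ 2 (mod 4), then by the Chinese remainder theorem N ≡ 6 (mod 20). This is exactly N ≡ 6 (mod 20).

[⇒] Suppose N ≡ 6 (mod 20); write N = 20j + 6. Since 5 ∣ 20, reducing mod 5 gives N ≡ 6 ≡ 1 (mod 5); since 4 ∣ 20, reducing mod 4 gives N ≡ 6 ≡ 2 (mod 4).

Both directions hold; the statement is true.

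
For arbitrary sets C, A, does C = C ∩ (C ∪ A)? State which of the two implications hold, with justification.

Both inclusions hold.

(⟹) Let x ∈ C. Then either x ∈ C and x ∉ A; or x ∈ C ∩ A. In each case x ∈ C ∩ (C ∪ A), so C ⊆ C ∩ (C ∪ A).

(⟸) Let x ∈ C ∩ (C ∪ A). Then either x ∈ C and x ∉ A; or x ∈ C ∩ A. In each case x ∈ C, so C ∩ (C ∪ A) ⊆ C.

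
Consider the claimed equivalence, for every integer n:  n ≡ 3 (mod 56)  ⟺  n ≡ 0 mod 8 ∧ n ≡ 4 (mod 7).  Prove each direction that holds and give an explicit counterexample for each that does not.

(⇒) fails and (⇐) fails.

(→) This fails: n = 3 gives 3 ≡ 3 (mod 56) but 3 ≡ 3 (mod 8), so the conjunction on the right does not hold.

(←) This fails: n = 32 satisfies both congruences on the right (32 ≡ 0 mod 8 and 32 ≡ 4 mod 7) yet 32 ≡ 32 (mod 56), not 3.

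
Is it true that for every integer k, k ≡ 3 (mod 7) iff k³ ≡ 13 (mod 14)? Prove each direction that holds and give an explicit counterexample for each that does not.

Both directions fail.

(⇒) This fails: take k = 10. Then 10 ≡ 3 (mod 7), but 10³ = 1000 ≡ 6 (mod 14), not 13.

(⇐) This fails: take k = 5. Then 5³ = 125 ≡ 13 (mod 14), yet 5 ≡ 5 (mod 7), not 3.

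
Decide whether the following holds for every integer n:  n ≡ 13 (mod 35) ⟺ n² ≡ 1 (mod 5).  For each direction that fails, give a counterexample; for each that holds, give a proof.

[⇒] This fails: take n = 13. Then 13 ≡ 13 (mod 35), but 13² = 169 ≡ 4 (mod 5), not 1.

[⇐] This fails: take n = 1. Then 1² = 1 ≡ 1 (mod 5), yet 1 ≡ 1 (mod 35), not 13.

(⇒) fails and (⇐) fails.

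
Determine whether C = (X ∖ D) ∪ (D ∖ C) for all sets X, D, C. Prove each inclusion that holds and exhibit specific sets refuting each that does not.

Both inclusions fail.

Forward inclusion. This inclusion fails. Take X = ∅, D = ∅, C = {1}; then 1 ∈ C but 1 ∉ (X ∖ D) ∪ (D ∖ C).

Reverse inclusion. This inclusion fails. Take X = {1}, D = ∅, C = ∅; then 1 ∈ (X ∖ D) ∪ (D ∖ C) but 1 ∉ C.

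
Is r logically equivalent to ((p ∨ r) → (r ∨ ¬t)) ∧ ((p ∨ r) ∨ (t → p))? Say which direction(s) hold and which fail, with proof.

The forward direction holds; the converse fails.

Forward direction. Assume the antecedent. If t is true, the antecedent forces (t = T, r = T, p = F) or (t = T, r = T, p = T), and the consequent holds there. If t is false, the consequent reduces to true regardless of the other variables. Either way the consequent holds.

Converse. This fails. Under t = F, r = F, p = F, the left side is false but the right side is true.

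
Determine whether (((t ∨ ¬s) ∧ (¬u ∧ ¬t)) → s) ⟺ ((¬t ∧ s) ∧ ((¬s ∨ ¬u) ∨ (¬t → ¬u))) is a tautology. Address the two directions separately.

[⇒] This fails. Under u = T, t = F, s = F, the left side is true but the right side is false.

[⇐] Assume the antecedent. If u is true, the antecedent cannot hold. If u is false, the antecedent forces (u = F, t = F, s = T), and ((t ∨ ¬s) ∧ (¬u ∧ ¬t)) → s holds there. Either way ((t ∨ ¬s) ∧ (¬u ∧ ¬t)) → s holds.

(⇒) fails; (⇐) holds.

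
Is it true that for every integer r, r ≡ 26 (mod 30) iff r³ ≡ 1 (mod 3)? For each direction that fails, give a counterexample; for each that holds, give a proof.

Neither implication holds.

[⇒] This fails: take r = 26. Then 26 ≡ 26 (mod 30), but 26³ = 17576 ≡ 2 (mod 3), not 1.

[⇐] This fails: take r = 1. Then 1³ = 1 ≡ 1 (mod 3), yet 1 ≡ 1 (mod 30), not 26.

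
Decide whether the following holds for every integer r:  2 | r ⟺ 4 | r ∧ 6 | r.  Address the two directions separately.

(⇒) fails; (⇐) holds.

Forward direction. This fails: take r = 2. Certainly 2 ∣ 2, but 4 ∤ 2.

Converse. Suppose 4 ∣ r and 6 ∣ r. Any common multiple of 4 and 6 is a multiple of their lcm; here lcm(4, 6) = 4·6/gcd(4, 6) = 24/2 = 12, so 12 ∣ r. Since 2 ∣ 12, it follows that 2 ∣ r.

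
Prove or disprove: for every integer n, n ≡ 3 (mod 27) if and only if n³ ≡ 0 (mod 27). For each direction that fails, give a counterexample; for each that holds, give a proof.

Only the forward implication holds.

(⇒) Suppose n ≡ 3 (mod 27). Write n = 27j + 3. Then (27j + 3)³ = 19683j³ + 6561j² + 729j + 27 = 27(729j³ + 243j² + 27j + 1) + 0, so n³ ≡ 0 (mod 27).

(⇐) This fails: take n = 0. Then 0³ = 0 ≡ 0 (mod 27), yet 0 ≡ 0 (mod 27), not 3.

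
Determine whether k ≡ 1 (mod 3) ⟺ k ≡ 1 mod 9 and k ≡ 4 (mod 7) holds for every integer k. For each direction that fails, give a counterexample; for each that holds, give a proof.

Forward direction. This fails: k = 1 gives 1 ≡ 1 (mod 3) but 1 ≡ 1 (mod 7), so the conjunction on the right does not hold.

Converse. If k ≡ 1 (mod 9) and k ≡ 4 (mod 7), then by the Chinese remainder theorem k ≡ 46 (mod 63). Since 46 ≡ 1 (mod 3) and 3 ∣ 63, we get k ≡ 1 (mod 3).

The forward direction fails; the converse holds.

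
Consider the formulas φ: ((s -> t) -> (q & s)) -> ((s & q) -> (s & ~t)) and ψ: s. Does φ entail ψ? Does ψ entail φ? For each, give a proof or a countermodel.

Neither direction holds.

(⟹) This fails. Under t = F, q = F, s = F, the left side is true but the right side is false.

(⟸) This fails. Under t = T, q = T, s = T, the left side is false but the right side is true.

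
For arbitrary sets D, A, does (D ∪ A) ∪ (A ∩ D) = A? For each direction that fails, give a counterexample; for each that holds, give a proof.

(⊆) fails; (⊇) holds.

(⟹) This inclusion fails. Take D = {1}, A = ∅; then 1 ∈ (D ∪ A) ∪ (A ∩ D) but 1 ∉ A.

(⟸) Let x ∈ A. Then either x ∈ A and x ∉ D; or x ∈ D ∩ A. In each case x ∈ (D ∪ A) ∪ (A ∩ D), so A ⊆ (D ∪ A) ∪ (A ∩ D).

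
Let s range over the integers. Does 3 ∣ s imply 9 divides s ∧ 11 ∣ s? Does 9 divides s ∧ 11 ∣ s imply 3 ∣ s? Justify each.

Only the reverse direction holds.

Converse. Suppose 9 ∣ s and 11 ∣ s. Any common multiple of 9 and 11 is a multiple of their lcm; here gcd(9, 11) = 1, so lcm(9, 11) = 9·11 = 99, so 99 ∣ s. Since 3 ∣ 99, it follows that 3 ∣ s.

Forward direction. This fails: take s = 3. Certainly 3 ∣ 3, but 9 ∤ 3.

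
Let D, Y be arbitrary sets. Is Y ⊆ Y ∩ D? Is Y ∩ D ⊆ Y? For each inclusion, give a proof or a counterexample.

Reverse inclusion. Let x ∈ Y ∩ D. Then x ∈ D ∩ Y, from which x ∈ Y.

Forward inclusion. This inclusion fails. Take D = ∅, Y = {1}; then 1 ∈ Y but 1 ∉ Y ∩ D.

The sets are not equal: only the reverse inclusion holds.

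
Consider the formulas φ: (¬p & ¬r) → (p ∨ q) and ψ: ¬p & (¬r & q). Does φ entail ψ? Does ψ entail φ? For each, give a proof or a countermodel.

(⇒) fails; (⇐) holds.

(⇒) This fails. Under p = T, q = F, r = F, the left side is true but the right side is false.

(⇐) Assume the antecedent. If p is true, the antecedent cannot hold. If p is false, the antecedent forces (p = F, q = T, r = F), and (¬p & ¬r) → (p ∨ q) holds there. Either way (¬p & ¬r) → (p ∨ q) holds.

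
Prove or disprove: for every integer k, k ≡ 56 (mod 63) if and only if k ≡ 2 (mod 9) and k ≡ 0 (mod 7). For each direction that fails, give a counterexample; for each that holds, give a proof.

Forward direction. Suppose k ≡ 56 (mod 63); write k = 63j + 56. Since 9 ∣ 63, reducing mod 9 gives k ≡ 56 ≡ 2 (mod 9); since 7 ∣ 63, reducing mod 7 gives k ≡ 56 ≡ 0 (mod 7).

Converse. If k ≡ 2 (mod 9) and k ≡ 0 (mod 7), then by the Chinese remainder theorem k ≡ 56 (mod 63). This is exactly k ≡ 56 (mod 63).

Both directions hold; the statement is true.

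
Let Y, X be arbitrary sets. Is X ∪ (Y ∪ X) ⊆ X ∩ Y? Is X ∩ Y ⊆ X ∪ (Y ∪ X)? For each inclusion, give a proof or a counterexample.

(⊆) This inclusion fails. Take Y = {1}, X = ∅; then 1 ∈ X ∪ (Y ∪ X) but 1 ∉ X ∩ Y.

(⊇) Let x ∈ X ∩ Y. Then x ∈ Y ∩ X, from which x ∈ X ∪ (Y ∪ X).

(⊆) fails; (⊇) holds.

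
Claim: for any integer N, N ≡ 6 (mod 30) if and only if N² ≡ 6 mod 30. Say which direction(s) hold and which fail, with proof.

Only the forward direction holds.

(⟹) Suppose N ≡ 6 (mod 30). Write N = 30j + 6. Then (30j + 6)² = 900j² + 360j + 36 = 30(30j² + 12j + 1) + 6, so N² ≡ 6 (mod 30).

(⟸) This fails: take N = 24. Then 24² = 576 ≡ 6 (mod 30), yet 24 ≡ 24 (mod 30), not 6.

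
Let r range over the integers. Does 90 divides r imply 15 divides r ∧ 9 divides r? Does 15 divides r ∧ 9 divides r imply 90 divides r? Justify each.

The forward direction holds; the converse fails.

(→) If 90 ∣ r, write r = 90q. Since 90 = 6·15, r = 15·(6q), so 15 ∣ r; and since 90 = 10·9, r = 9·(10q), so 9 ∣ r.

(←) This fails: take r = 45. Both 15 ∣ 45 and 9 ∣ 45, yet 45 is not a multiple of 90 (since 45 = 0·90 + 45), so 90 ∤ 45.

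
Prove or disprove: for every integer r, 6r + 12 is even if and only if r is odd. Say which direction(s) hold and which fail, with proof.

(⇐) Suppose r is odd. Since 6 is even, 6r is even for every r, so 6r + 12 has the same parity as 12, which is even. Hence 6r + 12 is even.

(⇒) This fails: take r = 6. Then 6r + 12 = 48, which is even, yet r = 6 is even, not odd.

The forward direction fails; the converse holds.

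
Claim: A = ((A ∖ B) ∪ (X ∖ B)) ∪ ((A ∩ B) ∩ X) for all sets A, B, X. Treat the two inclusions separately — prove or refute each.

Neither inclusion holds.

Forward inclusion. This inclusion fails. Take A = {1}, B = {1}, X = ∅; then 1 ∈ A but 1 ∉ ((A ∖ B) ∪ (X ∖ B)) ∪ ((A ∩ B) ∩ X).

Reverse inclusion. This inclusion fails. Take A = ∅, B = ∅, X = {1}; then 1 ∈ ((A ∖ B) ∪ (X ∖ B)) ∪ ((A ∩ B) ∩ X) but 1 ∉ A.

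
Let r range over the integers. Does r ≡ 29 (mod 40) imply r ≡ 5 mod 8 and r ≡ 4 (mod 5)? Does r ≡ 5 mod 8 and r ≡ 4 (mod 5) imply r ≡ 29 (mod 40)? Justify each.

(⇒) Suppose r ≡ 29 (mod 40); write r = 40j + 29. Since 8 ∣ 40, reducing mod 8 gives r ≡ 29 ≡ 5 (mod 8); since 5 ∣ 40, reducing mod 5 gives r ≡ 29 ≡ 4 (mod 5).

(⇐) Conversely, if r ≡ 5 (mod 8) and r ≡ 4 (mod 5), then by the Chinese remainder theorem r ≡ 29 (mod 40). This is exactly r ≡ 29 (mod 40).

Equivalent; both directions hold.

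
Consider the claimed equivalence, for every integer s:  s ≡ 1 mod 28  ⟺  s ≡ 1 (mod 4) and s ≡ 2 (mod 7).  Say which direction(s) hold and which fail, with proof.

Both directions fail.

(→) This fails: s = 1 gives 1 ≡ 1 (mod 28) but 1 ≡ 1 (mod 7), so the conjunction on the right does not hold.

(←) This fails: s = 9 satisfies both congruences on the right (9 ≡ 1 mod 4 and 9 ≡ 2 mod 7) yet 9 ≡ 9 (mod 28), not 1.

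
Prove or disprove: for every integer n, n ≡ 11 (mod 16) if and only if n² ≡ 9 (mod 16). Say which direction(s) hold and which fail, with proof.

The forward direction holds; the converse fails.

(⟸) This fails: take n = 3. Then 3² = 9 ≡ 9 (mod 16), yet 3 ≡ 3 (mod 16), not 11.

(⟹) Suppose n ≡ 11 (mod 16). Write n = 16j + 11. Then (16j + 11)² = 256j² + 352j + 121 = 16(16j² + 22j + 7) + 9, so n² ≡ 9 (mod 16).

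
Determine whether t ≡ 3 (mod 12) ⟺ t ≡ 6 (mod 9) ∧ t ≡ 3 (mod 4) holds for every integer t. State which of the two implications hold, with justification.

The forward direction fails; the converse holds.

[⇒] This fails: t = 27 gives 27 ≡ 3 (mod 12) but 27 ≡ 0 (mod 9), so the conjunction on the right does not hold.

[⇐] Conversely, if t ≡ 6 (mod 9) and t ≡ 3 (mod 4), then by the Chinese remainder theorem t ≡ 15 (mod 36). Since 15 ≡ 3 (mod 12) and 12 ∣ 36, we get t ≡ 3 (mod 12).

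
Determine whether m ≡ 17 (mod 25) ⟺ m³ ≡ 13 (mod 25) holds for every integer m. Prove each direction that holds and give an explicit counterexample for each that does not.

Both implications hold.

[⇒] Suppose m ≡ 17 (mod 25). Write m = 25j + 17. Then (25j + 17)³ = 15625j³ + 31875j² + 21675j + 4913 = 25(625j³ + 1275j² + 867j + 196) + 13, so m³ ≡ 13 (mod 25).

[⇐] Conversely, suppose m³ ≡ 13 (mod 25). The only residue r in {0, …, 24} with r³ ≡ 13 (mod 25) is r = 17, so m ≡ 17 (mod 25).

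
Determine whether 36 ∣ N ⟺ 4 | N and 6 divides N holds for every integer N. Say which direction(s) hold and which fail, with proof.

(⟹) If 36 ∣ N, write N = 36q. Since 36 = 9·4, N = 4·(9q), so 4 ∣ N; and since 36 = 6·6, N = 6·(6q), so 6 ∣ N.

(⟸) This fails: take N = 12. Both 4 ∣ 12 and 6 ∣ 12, yet 12 is not a multiple of 36 (since 12 = 0·36 + 12), so 36 ∤ 12.

The forward direction holds; the converse fails.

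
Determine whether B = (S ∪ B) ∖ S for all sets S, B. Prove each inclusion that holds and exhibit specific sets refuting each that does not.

The sets are not equal: only the reverse inclusion holds.

Forward inclusion. This inclusion fails. Take S = {1}, B = {1}; then 1 ∈ B but 1 ∉ (S ∪ B) ∖ S.

Reverse inclusion. Let x ∈ (S ∪ B) ∖ S. Then x ∈ B and x ∉ S, from which x ∈ B.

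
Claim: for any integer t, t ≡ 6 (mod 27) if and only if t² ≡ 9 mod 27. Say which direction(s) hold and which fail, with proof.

(⇒) holds; (⇐) fails.

[⇒] Suppose t ≡ 6 (mod 27). Write t = 27j + 6. Then (27j + 6)² = 729j² + 324j + 36 = 27(27j² + 12j + 1) + 9, so t² ≡ 9 (mod 27).

[⇐] This fails: take t = 3. Then 3² = 9 ≡ 9 (mod 27), yet 3 ≡ 3 (mod 27), not 6.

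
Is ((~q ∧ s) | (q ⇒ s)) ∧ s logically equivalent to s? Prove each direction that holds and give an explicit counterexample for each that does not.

Both directions hold.

(⟹) Assume the antecedent. If q is true, the antecedent forces (q = T, s = T), and s holds there. If q is false, the antecedent forces (q = F, s = T), and s holds there. Either way s holds.

(⟸) Assume the antecedent. If q is true, the antecedent forces (q = T, s = T), and ((~q ∧ s) | (q ⇒ s)) ∧ s holds there. If q is false, the antecedent forces (q = F, s = T), and ((~q ∧ s) | (q ⇒ s)) ∧ s holds there. Either way ((~q ∧ s) | (q ⇒ s)) ∧ s holds.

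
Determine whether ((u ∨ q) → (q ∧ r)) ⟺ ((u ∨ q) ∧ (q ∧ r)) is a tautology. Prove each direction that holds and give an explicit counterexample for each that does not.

[⇐] Assume the antecedent. If u is true, the antecedent forces (u = T, r = T, q = T), and (u ∨ q) → (q ∧ r) holds there. If u is false, the antecedent forces (u = F, r = T, q = T), and (u ∨ q) → (q ∧ r) holds there. Either way (u ∨ q) → (q ∧ r) holds.

[⇒] This fails. Under u = F, r = F, q = F, the left side is true but the right side is false.

(⇒) fails; (⇐) holds.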